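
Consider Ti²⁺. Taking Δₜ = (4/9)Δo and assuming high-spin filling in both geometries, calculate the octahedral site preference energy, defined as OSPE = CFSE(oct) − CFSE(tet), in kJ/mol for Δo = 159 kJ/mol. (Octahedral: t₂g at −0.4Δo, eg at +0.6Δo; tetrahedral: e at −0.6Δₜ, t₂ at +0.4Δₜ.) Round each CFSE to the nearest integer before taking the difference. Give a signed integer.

-42

Ti is in group 4, so Ti²⁺ is d² (4 − 2 = 2).
Octahedral high-spin t2g^2 e_g^0: CFSE = -0.8 × 159 = -127 kJ/mol.
Tetrahedral: e^2 t2^0, CFSE = 2(−0.6) + 0(+0.4) = -1.2Δₜ = -1.2 × (4/9) × 159 = -85 kJ/mol.
OSPE = -127 − (-85) = -42 kJ/mol.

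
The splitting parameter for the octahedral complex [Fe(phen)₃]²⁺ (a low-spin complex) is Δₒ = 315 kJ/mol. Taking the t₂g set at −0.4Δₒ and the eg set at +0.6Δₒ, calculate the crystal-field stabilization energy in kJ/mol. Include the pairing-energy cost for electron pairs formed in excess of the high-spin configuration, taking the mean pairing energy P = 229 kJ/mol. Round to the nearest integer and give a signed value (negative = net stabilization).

-298

phen is neutral, so the +2 overall charge sits on Fe: oxidation state +2.
Fe is in group 8, so Fe²⁺ is d⁶ (8 − 2 = 6).
The d⁶ electrons fill as t₂g⁶ eg⁰.
The orbital stabilization is -2.4Δₒ = -2.4 × 315 = -756 kJ/mol.
Relative to high-spin t₂g⁴ eg² (1 paired), the low-spin configuration has 2 additional pairs, contributing +2 × 229 = +458 kJ/mol.
Combining: -756 + 458 = -298 kJ/mol.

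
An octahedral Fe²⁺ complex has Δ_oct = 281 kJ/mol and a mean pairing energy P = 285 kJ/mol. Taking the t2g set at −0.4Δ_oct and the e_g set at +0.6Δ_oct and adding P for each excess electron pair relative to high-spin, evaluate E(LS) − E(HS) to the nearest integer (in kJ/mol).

8

Group 8 minus oxidation state +2 gives a d⁶ configuration for Fe²⁺.
High-spin: t2g^4 e_g^2, CFSE = -0.4Δ_oct = -112 kJ/mol.
Low-spin t2g^6 e_g^0 gives -2.4Δ_oct = -674 kJ/mol, but forming 2 extra pairs costs 2P = 570 kJ/mol, so E(LS) = -674 + 570 = -104 kJ/mol.
E(LS) − E(HS) = -104 − (-112) = 8 kJ/mol.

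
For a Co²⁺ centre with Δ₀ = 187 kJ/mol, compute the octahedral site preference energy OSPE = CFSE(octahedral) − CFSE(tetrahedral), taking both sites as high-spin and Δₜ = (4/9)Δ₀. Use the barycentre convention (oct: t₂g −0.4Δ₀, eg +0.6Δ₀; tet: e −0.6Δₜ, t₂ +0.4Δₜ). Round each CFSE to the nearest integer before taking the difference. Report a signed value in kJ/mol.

-50

Group 9 minus oxidation state +2 gives a d⁷ configuration for Co²⁺.
Octahedral (high-spin): t₂g⁵ eg², CFSE = 5(−0.4) + 2(+0.6) = -0.8Δ₀ = -0.8 × 187 = -150 kJ/mol.
In a tetrahedral site the filling is e⁴ t₂³: CFSE(tet) = -1.2Δₜ = -1.2 × (4/9)(187) = -100 kJ/mol.
Subtracting, OSPE = -150 − (-100) = -50 kJ/mol.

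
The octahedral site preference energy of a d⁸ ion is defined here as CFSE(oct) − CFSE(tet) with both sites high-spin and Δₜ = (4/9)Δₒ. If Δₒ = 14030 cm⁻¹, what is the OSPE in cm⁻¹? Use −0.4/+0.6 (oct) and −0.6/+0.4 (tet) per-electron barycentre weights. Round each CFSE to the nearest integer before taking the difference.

-11848

Octahedral (high-spin): t₂g⁶ eg², CFSE = 6(−0.4) + 2(+0.6) = -1.2Δₒ = -1.2 × 14030 = -16836 cm⁻¹.
Tetrahedral: e⁴ t₂⁴, CFSE = 4(−0.6) + 4(+0.4) = -0.8Δₜ = -0.8 × (4/9) × 14030 = -4988 cm⁻¹.
Subtracting, OSPE = -16836 − (-4988) = -11848 cm⁻¹.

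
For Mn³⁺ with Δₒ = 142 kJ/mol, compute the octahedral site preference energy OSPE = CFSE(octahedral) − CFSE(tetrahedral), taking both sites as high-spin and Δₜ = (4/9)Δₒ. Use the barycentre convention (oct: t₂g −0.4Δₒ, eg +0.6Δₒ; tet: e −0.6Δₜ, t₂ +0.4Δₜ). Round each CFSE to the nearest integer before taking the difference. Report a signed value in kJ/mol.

-60

Mn is in group 7, so Mn³⁺ is d⁴ (7 − 3 = 4).
Octahedral high-spin t2g^3 e_g^1: CFSE = -0.6 × 142 = -85 kJ/mol.
Tetrahedral e^2 t2^2 gives -0.4Δₜ = -0.4 × (4/9) × 142 = -25 kJ/mol.
OSPE = -85 − (-25) = -60 kJ/mol.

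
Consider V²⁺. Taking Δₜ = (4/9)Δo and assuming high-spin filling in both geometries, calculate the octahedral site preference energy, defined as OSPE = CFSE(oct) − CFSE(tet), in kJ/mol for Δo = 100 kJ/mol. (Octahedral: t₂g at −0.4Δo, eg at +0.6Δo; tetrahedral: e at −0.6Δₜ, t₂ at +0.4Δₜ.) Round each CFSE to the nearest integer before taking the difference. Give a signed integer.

-84

Group 5 minus oxidation state +2 gives a d³ configuration for V²⁺.
In an octahedral site d³ (HS) is t₂g³ eg⁰, giving CFSE(oct) = -1.2Δo = -120 kJ/mol.
Tetrahedral e² t₂¹ gives -0.8Δₜ = -0.8 × (4/9) × 100 = -36 kJ/mol.
OSPE = -120 − (-36) = -84 kJ/mol.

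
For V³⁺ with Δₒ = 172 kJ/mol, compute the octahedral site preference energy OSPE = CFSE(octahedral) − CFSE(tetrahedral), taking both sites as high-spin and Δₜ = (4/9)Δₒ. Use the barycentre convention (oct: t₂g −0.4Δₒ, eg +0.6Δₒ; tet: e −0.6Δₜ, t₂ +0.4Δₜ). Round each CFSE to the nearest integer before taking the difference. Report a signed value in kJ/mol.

V sits in group 5; removing 3 electrons leaves V³⁺ with 5 − 3 = 2 d electrons.
Octahedral high-spin t₂g² eg⁰: CFSE = -0.8 × 172 = -138 kJ/mol.
Tetrahedral: e² t₂⁰, CFSE = 2(−0.6) + 0(+0.4) = -1.2Δₜ = -1.2 × (4/9) × 172 = -92 kJ/mol.
Subtracting, OSPE = -138 − (-92) = -46 kJ/mol.

-46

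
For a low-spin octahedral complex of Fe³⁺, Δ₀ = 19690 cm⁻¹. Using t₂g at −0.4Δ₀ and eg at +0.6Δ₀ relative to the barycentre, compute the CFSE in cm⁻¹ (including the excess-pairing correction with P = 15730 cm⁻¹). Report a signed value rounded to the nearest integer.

Fe³⁺: group 8, so d-count = 8 − 3 = 5.
Configuration: t₂g⁵ eg⁰.
CFSE(orbital) = 5×(-0.4Δ₀) + 0×(0.6Δ₀) = -2.0Δ₀; with Δ₀ = 19690 cm⁻¹ that is -39380 cm⁻¹.
Pairing penalty: 2 pairs vs 0 in the high-spin reference → 2 extra × P = 31460 cm⁻¹.
Overall CFSE = -39380 + 31460 = -7920 cm⁻¹.

-7920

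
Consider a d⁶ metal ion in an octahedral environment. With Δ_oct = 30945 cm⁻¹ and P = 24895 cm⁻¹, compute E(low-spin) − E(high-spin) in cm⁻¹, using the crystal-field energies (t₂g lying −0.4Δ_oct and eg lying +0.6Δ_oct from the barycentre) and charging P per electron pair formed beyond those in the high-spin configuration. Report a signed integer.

High-spin: t₂g⁴ eg², CFSE = -0.4Δ_oct = -12378 cm⁻¹.
For low-spin the configuration is t₂g⁶ eg⁰: orbital energy -2.4 × 30945 = -74268 cm⁻¹, and 2 additional pairs relative to high-spin add 49790 cm⁻¹, giving -24478 cm⁻¹.
E(LS) − E(HS) = -24478 − (-12378) = -12100 cm⁻¹.

-12100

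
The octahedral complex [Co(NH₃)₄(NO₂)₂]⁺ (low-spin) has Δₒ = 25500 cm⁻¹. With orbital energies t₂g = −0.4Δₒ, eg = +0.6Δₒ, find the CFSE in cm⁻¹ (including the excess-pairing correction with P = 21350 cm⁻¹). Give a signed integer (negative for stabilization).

-18500

Ligand charges: 4×(+0) from NH₃ and 2×(-1) from NO₂⁻ sum to -2; with overall charge +1, Co is +3.
Co³⁺: group 9, so d-count = 9 − 3 = 6.
Electron filling gives t₂g⁶ eg⁰.
CFSE(orbital) = 6×(-0.4Δₒ) + 0×(0.6Δₒ) = -2.4Δₒ; with Δₒ = 25500 cm⁻¹ that is -61200 cm⁻¹.
Relative to high-spin t₂g⁴ eg² (1 paired), the low-spin configuration has 2 additional pairs, contributing +2 × 21350 = +42700 cm⁻¹.
Overall CFSE = -61200 + 42700 = -18500 cm⁻¹.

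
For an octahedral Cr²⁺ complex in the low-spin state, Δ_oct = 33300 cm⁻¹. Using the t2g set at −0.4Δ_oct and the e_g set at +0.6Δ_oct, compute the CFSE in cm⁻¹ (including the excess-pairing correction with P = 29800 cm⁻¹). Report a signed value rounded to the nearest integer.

-23480

Cr is in group 6, so Cr²⁺ is d⁴ (6 − 2 = 4).
The d⁴ electrons fill as t2g^4 e_g^0.
The orbital stabilization is -1.6Δ_oct = -1.6 × 33300 = -53280 cm⁻¹.
High-spin d⁴ would be t2g^3 e_g^1 with 0 pairs; low-spin has 1, so 1 excess pair costs +1P = +29800 cm⁻¹.
Net CFSE = -53280 + 29800 = -23480 cm⁻¹.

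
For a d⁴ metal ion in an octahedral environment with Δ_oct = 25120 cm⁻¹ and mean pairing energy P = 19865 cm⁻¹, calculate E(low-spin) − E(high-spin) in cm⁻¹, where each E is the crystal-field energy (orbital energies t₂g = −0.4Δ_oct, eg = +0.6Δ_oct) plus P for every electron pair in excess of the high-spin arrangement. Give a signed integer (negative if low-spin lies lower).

-5255

High-spin: t₂g³ eg¹, CFSE = -0.6Δ_oct = -15072 cm⁻¹.
Low-spin: t₂g⁴ eg⁰, orbital CFSE = -1.6Δ_oct = -40192 cm⁻¹; plus 1 excess pair × P = +19865 cm⁻¹; total -20327 cm⁻¹.
The difference is -20327 − (-15072) = -5255 cm⁻¹, so low-spin lies lower.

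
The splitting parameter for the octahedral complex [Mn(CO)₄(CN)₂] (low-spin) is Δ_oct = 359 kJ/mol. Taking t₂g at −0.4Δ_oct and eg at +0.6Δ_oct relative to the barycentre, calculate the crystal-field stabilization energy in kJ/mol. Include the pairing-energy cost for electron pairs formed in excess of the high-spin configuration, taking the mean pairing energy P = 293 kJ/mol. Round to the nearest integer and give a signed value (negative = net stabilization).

Ligand charges: 4×(+0) from CO and 2×(-1) from CN⁻ sum to -2; with overall charge +0, Mn is +2.
Mn sits in group 7; removing 2 electrons leaves Mn²⁺ with 7 − 2 = 5 d electrons.
The d⁵ electrons fill as t₂g⁵ eg⁰.
Orbital CFSE = 5(-0.4) + 0(0.6) = -2.0Δ_oct = -2.0 × 359 = -718 kJ/mol.
Pairing penalty: 2 pairs vs 0 in the high-spin reference → 2 extra × P = 586 kJ/mol.
Net CFSE = -718 + 586 = -132 kJ/mol.

-132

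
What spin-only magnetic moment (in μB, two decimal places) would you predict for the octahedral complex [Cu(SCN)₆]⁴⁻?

1.73 μB

Each SCN⁻ contributes -1; 6 × (-1) = -6. With overall charge -4, Cu is in the +2 oxidation state.
Cu sits in group 11; removing 2 electrons leaves Cu²⁺ with 11 − 2 = 9 d electrons.
Configuration: t₂g⁶ eg³ → 1 unpaired electron.
μ(spin-only) = √[1(1+2)] = √3 ≈ 1.73 μB.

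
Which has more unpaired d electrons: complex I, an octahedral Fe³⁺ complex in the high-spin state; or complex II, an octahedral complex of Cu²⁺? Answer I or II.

I: Fe³⁺: group 8, so d-count = 8 − 3 = 5; t2g^3 e_g^2 → 5 unpaired.
II: Cu²⁺: group 11, so d-count = 11 − 2 = 9; t₂g⁶ eg³ → 1 unpaired.
So I has more unpaired electrons.

I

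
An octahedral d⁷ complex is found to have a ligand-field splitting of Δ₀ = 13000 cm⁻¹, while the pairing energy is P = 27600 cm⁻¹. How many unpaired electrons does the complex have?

Δ₀ < P, so pairing is avoided: the ground state is high-spin.
Configuration: t₂g⁵ eg².
Unpaired electrons: 3.

3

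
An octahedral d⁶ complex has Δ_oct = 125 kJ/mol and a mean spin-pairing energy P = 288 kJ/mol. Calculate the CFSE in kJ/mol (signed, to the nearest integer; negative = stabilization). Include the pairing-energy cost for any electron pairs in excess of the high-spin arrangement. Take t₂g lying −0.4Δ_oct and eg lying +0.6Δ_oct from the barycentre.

With Δ_oct < P the complex is high-spin.
That gives t₂g⁴ eg².
Orbital CFSE = -0.4Δ_oct = -0.4 × 125 = -50 kJ/mol.
High-spin has no excess pairs, so no pairing correction applies.

-50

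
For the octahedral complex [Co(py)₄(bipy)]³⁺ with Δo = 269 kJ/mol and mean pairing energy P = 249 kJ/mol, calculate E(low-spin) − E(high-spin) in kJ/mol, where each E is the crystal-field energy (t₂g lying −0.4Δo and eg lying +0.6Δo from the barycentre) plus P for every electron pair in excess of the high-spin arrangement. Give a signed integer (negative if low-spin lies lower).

Ligand charges: 4×(+0) from py and 1×(+0) from bipy sum to +0; with overall charge +3, Co is +3.
Co is in group 9, so Co³⁺ is d⁶ (9 − 3 = 6).
High-spin: t₂g⁴ eg², CFSE = -0.4Δo = -108 kJ/mol.
Low-spin t₂g⁶ eg⁰ gives -2.4Δo = -646 kJ/mol, but forming 2 extra pairs costs 2P = 498 kJ/mol, so E(LS) = -646 + 498 = -148 kJ/mol.
The difference is -148 − (-108) = -40 kJ/mol, so low-spin lies lower.

-40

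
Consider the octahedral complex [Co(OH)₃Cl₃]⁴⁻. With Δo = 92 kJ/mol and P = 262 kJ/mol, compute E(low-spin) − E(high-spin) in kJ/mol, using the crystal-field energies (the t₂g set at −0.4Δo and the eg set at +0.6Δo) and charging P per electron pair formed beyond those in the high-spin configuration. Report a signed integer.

Ligand charges: 3×(-1) from OH⁻ and 3×(-1) from Cl⁻ sum to -6; with overall charge -4, Co is +2.
Co is in group 9, so Co²⁺ is d⁷ (9 − 2 = 7).
High-spin: t₂g⁵ eg², CFSE = -0.8Δo = -74 kJ/mol.
Low-spin t₂g⁶ eg¹ gives -1.8Δo = -166 kJ/mol, but forming 1 extra pair costs 1P = 262 kJ/mol, so E(LS) = -166 + 262 = 96 kJ/mol.
The difference is 96 − (-74) = 170 kJ/mol, so high-spin lies lower.

170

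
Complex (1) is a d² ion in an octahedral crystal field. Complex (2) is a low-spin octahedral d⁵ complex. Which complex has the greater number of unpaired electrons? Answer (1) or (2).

(1)

(1): For octahedral d² the high- and low-spin configurations coincide; t₂g² eg⁰ → 2 unpaired.
(2): t₂g⁵ eg⁰ → 1 unpaired.
So (1) has more unpaired electrons.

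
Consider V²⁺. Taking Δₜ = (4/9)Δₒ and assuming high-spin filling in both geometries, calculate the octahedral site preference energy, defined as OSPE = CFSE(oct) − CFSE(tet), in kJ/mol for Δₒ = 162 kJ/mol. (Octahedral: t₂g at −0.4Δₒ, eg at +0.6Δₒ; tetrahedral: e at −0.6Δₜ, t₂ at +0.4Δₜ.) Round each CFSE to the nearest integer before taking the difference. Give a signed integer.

-136

V²⁺: group 5, so d-count = 5 − 2 = 3.
Octahedral high-spin t₂g³ eg⁰: CFSE = -1.2 × 162 = -194 kJ/mol.
Tetrahedral: e² t₂¹, CFSE = 2(−0.6) + 1(+0.4) = -0.8Δₜ = -0.8 × (4/9) × 162 = -58 kJ/mol.
OSPE = CFSE(oct) − CFSE(tet) = -194 − (-58) = -136 kJ/mol.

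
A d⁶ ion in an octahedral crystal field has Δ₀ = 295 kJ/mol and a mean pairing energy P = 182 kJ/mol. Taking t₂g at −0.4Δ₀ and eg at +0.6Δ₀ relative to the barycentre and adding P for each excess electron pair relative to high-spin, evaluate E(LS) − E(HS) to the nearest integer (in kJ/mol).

In the high-spin limit (t₂g⁴ eg²) the orbital term is -0.4Δ₀ = -118 kJ/mol, with no excess pairing.
For low-spin the configuration is t₂g⁶ eg⁰: orbital energy -2.4 × 295 = -708 kJ/mol, and 2 additional pairs relative to high-spin add 364 kJ/mol, giving -344 kJ/mol.
Thus E(LS) − E(HS) = -226 kJ/mol.

-226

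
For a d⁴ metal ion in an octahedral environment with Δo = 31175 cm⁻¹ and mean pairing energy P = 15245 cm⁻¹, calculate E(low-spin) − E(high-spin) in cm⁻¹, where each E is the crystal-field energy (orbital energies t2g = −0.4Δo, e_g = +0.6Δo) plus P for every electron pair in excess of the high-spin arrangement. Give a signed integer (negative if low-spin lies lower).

-15930

High-spin d⁴ fills as t2g^3 e_g^1 with CFSE 3(−0.4) + 1(+0.6) = -0.6Δo = -18705 cm⁻¹.
Low-spin: t2g^4 e_g^0, orbital CFSE = -1.6Δo = -49880 cm⁻¹; plus 1 excess pair × P = +15245 cm⁻¹; total -34635 cm⁻¹.
Thus E(LS) − E(HS) = -15930 cm⁻¹.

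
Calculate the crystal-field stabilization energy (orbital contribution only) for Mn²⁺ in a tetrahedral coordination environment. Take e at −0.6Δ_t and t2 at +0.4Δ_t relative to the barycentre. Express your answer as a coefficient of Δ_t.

Mn sits in group 7; removing 2 electrons leaves Mn²⁺ with 7 − 2 = 5 d electrons.
Tetrahedral fields are weak (Δₜ ≈ 4/9 Δₒ), so electrons fill high-spin.
Configuration: e^2 t2^3.
CFSE = 2(-0.6Δ_t) + 3(0.4Δ_t) = -1.2Δ_t + 1.2Δ_t = 0.0Δ_t.

0.0 Δ_t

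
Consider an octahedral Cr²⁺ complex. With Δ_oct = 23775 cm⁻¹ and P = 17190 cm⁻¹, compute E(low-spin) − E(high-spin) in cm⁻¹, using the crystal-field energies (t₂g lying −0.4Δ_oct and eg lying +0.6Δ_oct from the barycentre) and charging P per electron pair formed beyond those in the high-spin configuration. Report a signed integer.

-6585

Cr sits in group 6; removing 2 electrons leaves Cr²⁺ with 6 − 2 = 4 d electrons.
High-spin: t₂g³ eg¹, CFSE = -0.6Δ_oct = -14265 cm⁻¹.
For low-spin the configuration is t₂g⁴ eg⁰: orbital energy -1.6 × 23775 = -38040 cm⁻¹, and 1 additional pair relative to high-spin adds 17190 cm⁻¹, giving -20850 cm⁻¹.
The difference is -20850 − (-14265) = -6585 cm⁻¹, so low-spin lies lower.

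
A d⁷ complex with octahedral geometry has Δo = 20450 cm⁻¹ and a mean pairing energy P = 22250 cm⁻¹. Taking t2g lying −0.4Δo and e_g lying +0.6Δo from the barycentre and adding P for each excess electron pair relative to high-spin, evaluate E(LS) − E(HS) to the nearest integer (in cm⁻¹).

1800

In the high-spin limit (t2g^5 e_g^2) the orbital term is -0.8Δo = -16360 cm⁻¹, with no excess pairing.
Low-spin t2g^6 e_g^1 gives -1.8Δo = -36810 cm⁻¹, but forming 1 extra pair costs 1P = 22250 cm⁻¹, so E(LS) = -36810 + 22250 = -14560 cm⁻¹.
The difference is -14560 − (-16360) = 1800 cm⁻¹, so high-spin lies lower.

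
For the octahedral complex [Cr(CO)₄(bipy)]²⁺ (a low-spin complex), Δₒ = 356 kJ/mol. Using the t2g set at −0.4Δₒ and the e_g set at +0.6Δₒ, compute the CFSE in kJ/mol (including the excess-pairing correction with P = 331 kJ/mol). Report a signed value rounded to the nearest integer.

-239

Ligand charges: 4×(+0) from CO and 1×(+0) from bipy sum to +0; with overall charge +2, Cr is +2.
Cr²⁺: group 6, so d-count = 6 − 2 = 4.
Electron filling gives t2g^4 e_g^0.
CFSE(orbital) = 4×(-0.4Δₒ) + 0×(0.6Δₒ) = -1.6Δₒ; with Δₒ = 356 kJ/mol that is -570 kJ/mol.
Relative to high-spin t2g^3 e_g^1 (0 paired), the low-spin configuration has 1 additional pair, contributing +1 × 331 = +331 kJ/mol.
Net CFSE = -570 + 331 = -239 kJ/mol.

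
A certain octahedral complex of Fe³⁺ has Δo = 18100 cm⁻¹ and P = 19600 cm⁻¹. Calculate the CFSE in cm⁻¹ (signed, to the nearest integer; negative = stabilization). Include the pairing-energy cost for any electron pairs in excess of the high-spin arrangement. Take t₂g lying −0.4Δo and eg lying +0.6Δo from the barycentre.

0

Fe is in group 8, so Fe³⁺ is d⁵ (8 − 3 = 5).
Since Δo = 18100 cm⁻¹ < P = 19600 cm⁻¹, the complex adopts the high-spin configuration.
Filling d⁵ accordingly: t₂g³ eg².
Orbital CFSE = 0.0Δo = 0.0 × 18100 = 0 cm⁻¹.
High-spin has no excess pairs, so no pairing correction applies.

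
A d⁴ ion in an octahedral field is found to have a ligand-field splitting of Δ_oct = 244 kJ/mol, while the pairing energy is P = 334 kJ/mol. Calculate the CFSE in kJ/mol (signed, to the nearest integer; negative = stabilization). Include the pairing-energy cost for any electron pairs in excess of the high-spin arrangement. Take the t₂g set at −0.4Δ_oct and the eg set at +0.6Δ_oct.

-146

Here Δ_oct < P (244 < 334), so the high-spin state is favoured.
Filling d⁴ accordingly: t₂g³ eg¹.
Orbital CFSE = -0.6Δ_oct = -0.6 × 244 = -146 kJ/mol.
High-spin has no excess pairs, so no pairing correction applies.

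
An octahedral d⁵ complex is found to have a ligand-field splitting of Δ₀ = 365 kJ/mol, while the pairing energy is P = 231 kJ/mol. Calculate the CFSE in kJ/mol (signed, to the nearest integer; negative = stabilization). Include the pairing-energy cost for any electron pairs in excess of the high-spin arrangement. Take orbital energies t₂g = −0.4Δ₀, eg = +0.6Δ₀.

-268

Here Δ₀ > P (365 > 231), so the low-spin state is favoured.
Configuration: t₂g⁵ eg⁰.
Orbital CFSE = -2.0Δ₀ = -2.0 × 365 = -730 kJ/mol.
Excess pairs vs high-spin: 2 − 0 = 2; pairing cost = +462 kJ/mol.
Net CFSE = -730 + 462 = -268 kJ/mol.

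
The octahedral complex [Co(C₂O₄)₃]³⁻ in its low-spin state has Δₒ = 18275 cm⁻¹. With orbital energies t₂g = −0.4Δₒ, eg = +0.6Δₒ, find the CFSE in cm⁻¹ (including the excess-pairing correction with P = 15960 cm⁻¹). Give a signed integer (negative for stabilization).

-11940

Each C₂O₄²⁻ contributes -2; 3 × (-2) = -6. With overall charge -3, Co is in the +3 oxidation state.
Co sits in group 9; removing 3 electrons leaves Co³⁺ with 9 − 3 = 6 d electrons.
Configuration: t₂g⁶ eg⁰.
CFSE(orbital) = 6×(-0.4Δₒ) + 0×(0.6Δₒ) = -2.4Δₒ; with Δₒ = 18275 cm⁻¹ that is -43860 cm⁻¹.
Pairing penalty: 3 pairs vs 1 in the high-spin reference → 2 extra × P = 31920 cm⁻¹.
Overall CFSE = -43860 + 31920 = -11940 cm⁻¹.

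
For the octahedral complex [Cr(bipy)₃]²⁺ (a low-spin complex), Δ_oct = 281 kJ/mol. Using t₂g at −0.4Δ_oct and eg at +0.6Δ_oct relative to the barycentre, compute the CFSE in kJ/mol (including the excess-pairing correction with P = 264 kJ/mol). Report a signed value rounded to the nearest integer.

-186

bipy is neutral, so the +2 overall charge sits on Cr: oxidation state +2.
Group 6 minus oxidation state +2 gives a d⁴ configuration for Cr²⁺.
Electron filling gives t₂g⁴ eg⁰.
Orbital CFSE = 4(-0.4) + 0(0.6) = -1.6Δ_oct = -1.6 × 281 = -450 kJ/mol.
High-spin d⁴ would be t₂g³ eg¹ with 0 pairs; low-spin has 1, so 1 excess pair costs +1P = +264 kJ/mol.
Net CFSE = -450 + 264 = -186 kJ/mol.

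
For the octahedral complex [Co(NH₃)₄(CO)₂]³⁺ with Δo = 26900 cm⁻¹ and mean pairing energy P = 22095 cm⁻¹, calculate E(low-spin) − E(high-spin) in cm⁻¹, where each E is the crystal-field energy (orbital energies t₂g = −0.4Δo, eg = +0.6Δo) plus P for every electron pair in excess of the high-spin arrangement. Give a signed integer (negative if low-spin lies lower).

Ligand charges: 4×(+0) from NH₃ and 2×(+0) from CO sum to +0; with overall charge +3, Co is +3.
Co sits in group 9; removing 3 electrons leaves Co³⁺ with 9 − 3 = 6 d electrons.
In the high-spin limit (t₂g⁴ eg²) the orbital term is -0.4Δo = -10760 cm⁻¹, with no excess pairing.
Low-spin t₂g⁶ eg⁰ gives -2.4Δo = -64560 cm⁻¹, but forming 2 extra pairs costs 2P = 44190 cm⁻¹, so E(LS) = -64560 + 44190 = -20370 cm⁻¹.
Thus E(LS) − E(HS) = -9610 cm⁻¹.

-9610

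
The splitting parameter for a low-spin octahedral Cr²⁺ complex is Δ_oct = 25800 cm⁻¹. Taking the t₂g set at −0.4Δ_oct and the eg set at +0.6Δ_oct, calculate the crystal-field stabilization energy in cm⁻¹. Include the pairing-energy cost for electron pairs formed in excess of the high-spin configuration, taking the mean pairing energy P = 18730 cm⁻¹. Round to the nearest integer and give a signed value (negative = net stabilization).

-22550

Cr²⁺: group 6, so d-count = 6 − 2 = 4.
Configuration: t₂g⁴ eg⁰.
The orbital stabilization is -1.6Δ_oct = -1.6 × 25800 = -41280 cm⁻¹.
Pairing penalty: 1 pair vs 0 in the high-spin reference → 1 extra × P = 18730 cm⁻¹.
Overall CFSE = -41280 + 18730 = -22550 cm⁻¹.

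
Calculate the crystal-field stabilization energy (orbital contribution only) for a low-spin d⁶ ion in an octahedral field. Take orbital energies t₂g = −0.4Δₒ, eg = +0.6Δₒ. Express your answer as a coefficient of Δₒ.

Configuration: t₂g⁶ eg⁰.
CFSE = 6(-0.4Δₒ) + 0(0.6Δₒ) = -2.4Δₒ + 0.0Δₒ = -2.4Δₒ.

-2.4 Δₒ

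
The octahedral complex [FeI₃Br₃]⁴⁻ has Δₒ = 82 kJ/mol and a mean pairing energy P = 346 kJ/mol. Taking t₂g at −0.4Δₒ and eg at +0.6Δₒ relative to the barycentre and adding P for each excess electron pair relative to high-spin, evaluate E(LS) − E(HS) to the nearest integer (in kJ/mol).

Ligand charges: 3×(-1) from I⁻ and 3×(-1) from Br⁻ sum to -6; with overall charge -4, Fe is +2.
Fe sits in group 8; removing 2 electrons leaves Fe²⁺ with 8 − 2 = 6 d electrons.
High-spin d⁶ fills as t₂g⁴ eg² with CFSE 4(−0.4) + 2(+0.6) = -0.4Δₒ = -33 kJ/mol.
For low-spin the configuration is t₂g⁶ eg⁰: orbital energy -2.4 × 82 = -197 kJ/mol, and 2 additional pairs relative to high-spin add 692 kJ/mol, giving 495 kJ/mol.
E(LS) − E(HS) = 495 − (-33) = 528 kJ/mol.

528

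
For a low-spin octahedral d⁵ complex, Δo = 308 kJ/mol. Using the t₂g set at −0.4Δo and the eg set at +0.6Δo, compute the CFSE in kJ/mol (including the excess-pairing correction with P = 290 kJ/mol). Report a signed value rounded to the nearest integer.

-36

The d⁵ electrons fill as t₂g⁵ eg⁰.
Orbital CFSE = 5(-0.4) + 0(0.6) = -2.0Δo = -2.0 × 308 = -616 kJ/mol.
Relative to high-spin t₂g³ eg² (0 paired), the low-spin configuration has 2 additional pairs, contributing +2 × 290 = +580 kJ/mol.
Net CFSE = -616 + 580 = -36 kJ/mol.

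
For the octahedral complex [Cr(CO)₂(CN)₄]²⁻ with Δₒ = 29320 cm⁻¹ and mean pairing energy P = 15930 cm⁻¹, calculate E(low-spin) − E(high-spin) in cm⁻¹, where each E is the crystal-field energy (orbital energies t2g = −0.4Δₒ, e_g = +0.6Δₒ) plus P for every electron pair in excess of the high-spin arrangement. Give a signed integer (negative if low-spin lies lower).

Ligand charges: 2×(+0) from CO and 4×(-1) from CN⁻ sum to -4; with overall charge -2, Cr is +2.
Group 6 minus oxidation state +2 gives a d⁴ configuration for Cr²⁺.
In the high-spin limit (t2g^3 e_g^1) the orbital term is -0.6Δₒ = -17592 cm⁻¹, with no excess pairing.
Low-spin: t2g^4 e_g^0, orbital CFSE = -1.6Δₒ = -46912 cm⁻¹; plus 1 excess pair × P = +15930 cm⁻¹; total -30982 cm⁻¹.
E(LS) − E(HS) = -30982 − (-17592) = -13390 cm⁻¹.

-13390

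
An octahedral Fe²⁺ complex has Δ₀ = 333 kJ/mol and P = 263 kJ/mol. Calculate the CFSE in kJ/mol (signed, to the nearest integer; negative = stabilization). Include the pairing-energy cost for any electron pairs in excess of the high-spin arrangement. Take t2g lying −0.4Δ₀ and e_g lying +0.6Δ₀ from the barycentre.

-273

Group 8 minus oxidation state +2 gives a d⁶ configuration for Fe²⁺.
Here Δ₀ > P (333 > 263), so the low-spin state is favoured.
Configuration: t2g^6 e_g^0.
Orbital CFSE = -2.4Δ₀ = -2.4 × 333 = -799 kJ/mol.
Excess pairs vs high-spin: 3 − 1 = 2; pairing cost = +526 kJ/mol.
Net CFSE = -799 + 526 = -273 kJ/mol.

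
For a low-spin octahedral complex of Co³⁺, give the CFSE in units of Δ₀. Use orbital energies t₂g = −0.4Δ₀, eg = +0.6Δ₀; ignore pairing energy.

-2.4 Δ₀

Group 9 minus oxidation state +3 gives a d⁶ configuration for Co³⁺.
Configuration: t₂g⁶ eg⁰.
CFSE = 6(-0.4Δ₀) + 0(0.6Δ₀) = -2.4Δ₀ + 0.0Δ₀ = -2.4Δ₀.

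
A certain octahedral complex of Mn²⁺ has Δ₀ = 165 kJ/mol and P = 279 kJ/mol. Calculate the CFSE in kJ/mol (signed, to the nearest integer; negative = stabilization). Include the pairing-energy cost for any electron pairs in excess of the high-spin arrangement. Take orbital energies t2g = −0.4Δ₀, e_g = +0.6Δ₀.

0

Mn²⁺: group 7, so d-count = 7 − 2 = 5.
With Δ₀ < P the complex is high-spin.
Configuration: t2g^3 e_g^2.
Orbital CFSE = 0.0Δ₀ = 0.0 × 165 = 0 kJ/mol.
High-spin has no excess pairs, so no pairing correction applies.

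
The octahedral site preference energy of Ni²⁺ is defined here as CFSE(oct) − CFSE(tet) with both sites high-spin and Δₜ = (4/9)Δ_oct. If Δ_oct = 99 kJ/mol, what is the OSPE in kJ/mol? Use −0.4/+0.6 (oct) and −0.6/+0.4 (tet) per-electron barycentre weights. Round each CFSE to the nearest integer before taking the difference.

-84

Group 10 minus oxidation state +2 gives a d⁸ configuration for Ni²⁺.
Octahedral high-spin t₂g⁶ eg²: CFSE = -1.2 × 99 = -119 kJ/mol.
In a tetrahedral site the filling is e⁴ t₂⁴: CFSE(tet) = -0.8Δₜ = -0.8 × (4/9)(99) = -35 kJ/mol.
OSPE = -119 − (-35) = -84 kJ/mol.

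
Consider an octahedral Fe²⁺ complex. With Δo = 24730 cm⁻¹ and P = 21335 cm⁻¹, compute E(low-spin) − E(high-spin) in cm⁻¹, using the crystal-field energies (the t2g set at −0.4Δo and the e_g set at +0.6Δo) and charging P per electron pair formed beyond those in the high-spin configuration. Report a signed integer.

Fe sits in group 8; removing 2 electrons leaves Fe²⁺ with 8 − 2 = 6 d electrons.
In the high-spin limit (t2g^4 e_g^2) the orbital term is -0.4Δo = -9892 cm⁻¹, with no excess pairing.
Low-spin: t2g^6 e_g^0, orbital CFSE = -2.4Δo = -59352 cm⁻¹; plus 2 excess pairs × P = +42670 cm⁻¹; total -16682 cm⁻¹.
The difference is -16682 − (-9892) = -6790 cm⁻¹, so low-spin lies lower.

-6790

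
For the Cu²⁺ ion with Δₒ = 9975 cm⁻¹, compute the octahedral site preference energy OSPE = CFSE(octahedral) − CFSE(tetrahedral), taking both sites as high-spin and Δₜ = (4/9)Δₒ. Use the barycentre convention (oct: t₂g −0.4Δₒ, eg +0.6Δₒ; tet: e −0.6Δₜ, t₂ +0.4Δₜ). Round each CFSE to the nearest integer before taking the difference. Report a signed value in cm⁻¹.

-4212

Cu is in group 11, so Cu²⁺ is d⁹ (11 − 2 = 9).
Octahedral (high-spin): t₂g⁶ eg³, CFSE = 6(−0.4) + 3(+0.6) = -0.6Δₒ = -0.6 × 9975 = -5985 cm⁻¹.
Tetrahedral: e⁴ t₂⁵, CFSE = 4(−0.6) + 5(+0.4) = -0.4Δₜ = -0.4 × (4/9) × 9975 = -1773 cm⁻¹.
Subtracting, OSPE = -5985 − (-1773) = -4212 cm⁻¹.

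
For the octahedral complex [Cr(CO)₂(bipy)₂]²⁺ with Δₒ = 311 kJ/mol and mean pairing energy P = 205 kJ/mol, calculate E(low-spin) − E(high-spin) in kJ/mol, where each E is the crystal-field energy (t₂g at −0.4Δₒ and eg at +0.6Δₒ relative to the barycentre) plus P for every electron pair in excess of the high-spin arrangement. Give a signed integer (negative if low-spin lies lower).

Ligand charges: 2×(+0) from CO and 2×(+0) from bipy sum to +0; with overall charge +2, Cr is +2.
Cr²⁺: group 6, so d-count = 6 − 2 = 4.
High-spin d⁴ fills as t₂g³ eg¹ with CFSE 3(−0.4) + 1(+0.6) = -0.6Δₒ = -187 kJ/mol.
For low-spin the configuration is t₂g⁴ eg⁰: orbital energy -1.6 × 311 = -498 kJ/mol, and 1 additional pair relative to high-spin adds 205 kJ/mol, giving -293 kJ/mol.
Thus E(LS) − E(HS) = -106 kJ/mol.

-106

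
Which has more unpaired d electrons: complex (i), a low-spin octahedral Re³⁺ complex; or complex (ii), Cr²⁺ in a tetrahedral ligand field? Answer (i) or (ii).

(ii)

(i): Re sits in group 7; removing 3 electrons leaves Re³⁺ with 7 − 3 = 4 d electrons; t₂g⁴ eg⁰ → 2 unpaired.
(ii): Cr sits in group 6; removing 2 electrons leaves Cr²⁺ with 6 − 2 = 4 d electrons; Tetrahedral fields are weak (Δₜ ≈ 4/9 Δₒ), so electrons fill high-spin; e² t₂² → 4 unpaired.
So (ii) has more unpaired electrons.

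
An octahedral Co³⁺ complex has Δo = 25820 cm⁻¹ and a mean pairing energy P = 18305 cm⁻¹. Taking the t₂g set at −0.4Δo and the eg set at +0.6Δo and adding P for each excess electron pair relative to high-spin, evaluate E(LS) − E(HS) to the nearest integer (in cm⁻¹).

Group 9 minus oxidation state +3 gives a d⁶ configuration for Co³⁺.
In the high-spin limit (t₂g⁴ eg²) the orbital term is -0.4Δo = -10328 cm⁻¹, with no excess pairing.
Low-spin t₂g⁶ eg⁰ gives -2.4Δo = -61968 cm⁻¹, but forming 2 extra pairs costs 2P = 36610 cm⁻¹, so E(LS) = -61968 + 36610 = -25358 cm⁻¹.
The difference is -25358 − (-10328) = -15030 cm⁻¹, so low-spin lies lower.

-15030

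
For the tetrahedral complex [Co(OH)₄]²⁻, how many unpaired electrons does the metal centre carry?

3

Each OH⁻ contributes -1; 4 × (-1) = -4. With overall charge -2, Co is in the +2 oxidation state.
Group 9 minus oxidation state +2 gives a d⁷ configuration for Co²⁺.
Tetrahedral fields are weak (Δₜ ≈ 4/9 Δₒ), so electrons fill high-spin.
Configuration: e⁴ t₂³, giving 3 unpaired electrons.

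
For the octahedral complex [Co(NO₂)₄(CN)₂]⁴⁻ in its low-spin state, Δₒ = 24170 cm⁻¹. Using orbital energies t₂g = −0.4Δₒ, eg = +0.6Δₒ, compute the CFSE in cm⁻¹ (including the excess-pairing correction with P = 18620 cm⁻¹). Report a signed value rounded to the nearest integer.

-24886

Ligand charges: 4×(-1) from NO₂⁻ and 2×(-1) from CN⁻ sum to -6; with overall charge -4, Co is +2.
Group 9 minus oxidation state +2 gives a d⁷ configuration for Co²⁺.
The d⁷ electrons fill as t₂g⁶ eg¹.
CFSE(orbital) = 6×(-0.4Δₒ) + 1×(0.6Δₒ) = -1.8Δₒ; with Δₒ = 24170 cm⁻¹ that is -43506 cm⁻¹.
Relative to high-spin t₂g⁵ eg² (2 paired), the low-spin configuration has 1 additional pair, contributing +1 × 18620 = +18620 cm⁻¹.
Combining: -43506 + 18620 = -24886 cm⁻¹.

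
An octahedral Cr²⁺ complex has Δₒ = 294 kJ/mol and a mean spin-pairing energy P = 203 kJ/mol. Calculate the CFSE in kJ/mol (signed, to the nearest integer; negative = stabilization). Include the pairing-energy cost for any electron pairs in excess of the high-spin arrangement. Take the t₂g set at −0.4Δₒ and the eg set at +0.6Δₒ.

Cr is in group 6, so Cr²⁺ is d⁴ (6 − 2 = 4).
Δₒ > P, so pairing is preferred: the ground state is low-spin.
That gives t₂g⁴ eg⁰.
Orbital CFSE = -1.6Δₒ = -1.6 × 294 = -470 kJ/mol.
Excess pairs vs high-spin: 1 − 0 = 1; pairing cost = +203 kJ/mol.
Net CFSE = -470 + 203 = -267 kJ/mol.

-267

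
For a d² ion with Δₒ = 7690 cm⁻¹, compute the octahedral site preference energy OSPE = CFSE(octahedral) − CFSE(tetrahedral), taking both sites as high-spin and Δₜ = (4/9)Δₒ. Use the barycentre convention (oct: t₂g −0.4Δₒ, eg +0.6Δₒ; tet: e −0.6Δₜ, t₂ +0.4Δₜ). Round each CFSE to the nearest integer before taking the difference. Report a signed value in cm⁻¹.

-2051

Octahedral high-spin t₂g² eg⁰: CFSE = -0.8 × 7690 = -6152 cm⁻¹.
Tetrahedral: e² t₂⁰, CFSE = 2(−0.6) + 0(+0.4) = -1.2Δₜ = -1.2 × (4/9) × 7690 = -4101 cm⁻¹.
OSPE = CFSE(oct) − CFSE(tet) = -6152 − (-4101) = -2051 cm⁻¹.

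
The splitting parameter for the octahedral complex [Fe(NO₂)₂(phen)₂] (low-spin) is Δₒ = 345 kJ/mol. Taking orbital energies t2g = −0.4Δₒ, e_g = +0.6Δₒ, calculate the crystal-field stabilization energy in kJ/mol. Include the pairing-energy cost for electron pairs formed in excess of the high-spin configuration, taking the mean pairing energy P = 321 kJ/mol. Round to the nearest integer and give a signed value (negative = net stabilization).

-186

Ligand charges: 2×(-1) from NO₂⁻ and 2×(+0) from phen sum to -2; with overall charge +0, Fe is +2.
Fe²⁺: group 8, so d-count = 8 − 2 = 6.
Configuration: t2g^6 e_g^0.
CFSE(orbital) = 6×(-0.4Δₒ) + 0×(0.6Δₒ) = -2.4Δₒ; with Δₒ = 345 kJ/mol that is -828 kJ/mol.
High-spin d⁶ would be t2g^4 e_g^2 with 1 pair; low-spin has 3, so 2 excess pairs cost +2P = +642 kJ/mol.
Combining: -828 + 642 = -186 kJ/mol.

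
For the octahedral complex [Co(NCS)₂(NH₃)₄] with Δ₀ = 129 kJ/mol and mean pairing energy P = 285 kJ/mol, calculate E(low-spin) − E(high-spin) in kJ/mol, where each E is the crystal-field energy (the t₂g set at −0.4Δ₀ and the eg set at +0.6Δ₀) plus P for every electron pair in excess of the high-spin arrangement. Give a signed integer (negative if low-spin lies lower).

156

Ligand charges: 2×(-1) from NCS⁻ and 4×(+0) from NH₃ sum to -2; with overall charge +0, Co is +2.
Co²⁺: group 9, so d-count = 9 − 2 = 7.
High-spin d⁷ fills as t₂g⁵ eg² with CFSE 5(−0.4) + 2(+0.6) = -0.8Δ₀ = -103 kJ/mol.
For low-spin the configuration is t₂g⁶ eg¹: orbital energy -1.8 × 129 = -232 kJ/mol, and 1 additional pair relative to high-spin adds 285 kJ/mol, giving 53 kJ/mol.
The difference is 53 − (-103) = 156 kJ/mol, so high-spin lies lower.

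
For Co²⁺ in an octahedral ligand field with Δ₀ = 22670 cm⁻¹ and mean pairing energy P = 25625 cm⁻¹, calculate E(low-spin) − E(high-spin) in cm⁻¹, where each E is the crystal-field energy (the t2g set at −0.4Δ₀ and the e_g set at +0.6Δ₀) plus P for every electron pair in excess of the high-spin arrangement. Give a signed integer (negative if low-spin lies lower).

2955

Co sits in group 9; removing 2 electrons leaves Co²⁺ with 9 − 2 = 7 d electrons.
High-spin: t2g^5 e_g^2, CFSE = -0.8Δ₀ = -18136 cm⁻¹.
For low-spin the configuration is t2g^6 e_g^1: orbital energy -1.8 × 22670 = -40806 cm⁻¹, and 1 additional pair relative to high-spin adds 25625 cm⁻¹, giving -15181 cm⁻¹.
The difference is -15181 − (-18136) = 2955 cm⁻¹, so high-spin lies lower.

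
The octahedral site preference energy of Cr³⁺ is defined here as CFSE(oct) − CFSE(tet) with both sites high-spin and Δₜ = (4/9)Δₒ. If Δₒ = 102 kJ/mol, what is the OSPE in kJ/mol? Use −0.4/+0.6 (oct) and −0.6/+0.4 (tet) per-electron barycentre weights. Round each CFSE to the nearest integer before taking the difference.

-86

Cr³⁺: group 6, so d-count = 6 − 3 = 3.
Octahedral high-spin t₂g³ eg⁰: CFSE = -1.2 × 102 = -122 kJ/mol.
Tetrahedral e² t₂¹ gives -0.8Δₜ = -0.8 × (4/9) × 102 = -36 kJ/mol.
Subtracting, OSPE = -122 − (-36) = -86 kJ/mol.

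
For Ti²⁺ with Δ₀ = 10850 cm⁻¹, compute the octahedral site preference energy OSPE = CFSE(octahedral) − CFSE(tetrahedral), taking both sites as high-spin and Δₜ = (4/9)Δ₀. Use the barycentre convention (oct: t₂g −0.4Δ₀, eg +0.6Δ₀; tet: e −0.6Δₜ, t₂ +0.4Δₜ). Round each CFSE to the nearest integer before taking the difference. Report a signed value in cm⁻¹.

-2893

Ti²⁺: group 4, so d-count = 4 − 2 = 2.
Octahedral (high-spin): t₂g² eg⁰, CFSE = 2(−0.4) + 0(+0.6) = -0.8Δ₀ = -0.8 × 10850 = -8680 cm⁻¹.
Tetrahedral e² t₂⁰ gives -1.2Δₜ = -1.2 × (4/9) × 10850 = -5787 cm⁻¹.
OSPE = -8680 − (-5787) = -2893 cm⁻¹.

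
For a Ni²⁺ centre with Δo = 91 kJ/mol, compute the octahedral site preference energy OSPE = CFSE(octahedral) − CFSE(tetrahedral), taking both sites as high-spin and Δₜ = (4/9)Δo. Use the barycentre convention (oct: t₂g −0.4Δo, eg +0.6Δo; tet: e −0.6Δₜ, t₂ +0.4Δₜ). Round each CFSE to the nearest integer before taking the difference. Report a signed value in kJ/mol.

-77

Ni sits in group 10; removing 2 electrons leaves Ni²⁺ with 10 − 2 = 8 d electrons.
Octahedral high-spin t2g^6 e_g^2: CFSE = -1.2 × 91 = -109 kJ/mol.
Tetrahedral e^4 t2^4 gives -0.8Δₜ = -0.8 × (4/9) × 91 = -32 kJ/mol.
Subtracting, OSPE = -109 − (-32) = -77 kJ/mol.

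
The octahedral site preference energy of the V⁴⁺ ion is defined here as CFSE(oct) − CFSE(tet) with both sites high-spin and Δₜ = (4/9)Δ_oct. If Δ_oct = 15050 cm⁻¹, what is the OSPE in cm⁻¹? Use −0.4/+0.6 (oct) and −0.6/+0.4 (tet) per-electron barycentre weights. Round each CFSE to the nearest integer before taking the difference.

V sits in group 5; removing 4 electrons leaves V⁴⁺ with 5 − 4 = 1 d electrons.
Octahedral (high-spin): t2g^1 e_g^0, CFSE = 1(−0.4) + 0(+0.6) = -0.4Δ_oct = -0.4 × 15050 = -6020 cm⁻¹.
Tetrahedral: e^1 t2^0, CFSE = 1(−0.6) + 0(+0.4) = -0.6Δₜ = -0.6 × (4/9) × 15050 = -4013 cm⁻¹.
OSPE = CFSE(oct) − CFSE(tet) = -6020 − (-4013) = -2007 cm⁻¹.

-2007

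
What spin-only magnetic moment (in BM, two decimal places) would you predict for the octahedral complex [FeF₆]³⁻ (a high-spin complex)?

Each F⁻ contributes -1; 6 × (-1) = -6. With overall charge -3, Fe is in the +3 oxidation state.
Fe sits in group 8; removing 3 electrons leaves Fe³⁺ with 8 − 3 = 5 d electrons.
Configuration: t2g^3 e_g^2 → 5 unpaired electrons.
μ(spin-only) = √[5(5+2)] = √35 ≈ 5.92 BM.

5.92 BM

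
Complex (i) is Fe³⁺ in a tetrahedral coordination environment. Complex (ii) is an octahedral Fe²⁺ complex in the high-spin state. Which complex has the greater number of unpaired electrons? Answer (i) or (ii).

(i): Fe³⁺: group 8, so d-count = 8 − 3 = 5; Tetrahedral fields are weak (Δₜ ≈ 4/9 Δₒ), so electrons fill high-spin; e^2 t2^3 → 5 unpaired.
(ii): Fe is in group 8, so Fe²⁺ is d⁶ (8 − 2 = 6); t2g^4 e_g^2 → 4 unpaired.
So (i) has more unpaired electrons.

(i)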